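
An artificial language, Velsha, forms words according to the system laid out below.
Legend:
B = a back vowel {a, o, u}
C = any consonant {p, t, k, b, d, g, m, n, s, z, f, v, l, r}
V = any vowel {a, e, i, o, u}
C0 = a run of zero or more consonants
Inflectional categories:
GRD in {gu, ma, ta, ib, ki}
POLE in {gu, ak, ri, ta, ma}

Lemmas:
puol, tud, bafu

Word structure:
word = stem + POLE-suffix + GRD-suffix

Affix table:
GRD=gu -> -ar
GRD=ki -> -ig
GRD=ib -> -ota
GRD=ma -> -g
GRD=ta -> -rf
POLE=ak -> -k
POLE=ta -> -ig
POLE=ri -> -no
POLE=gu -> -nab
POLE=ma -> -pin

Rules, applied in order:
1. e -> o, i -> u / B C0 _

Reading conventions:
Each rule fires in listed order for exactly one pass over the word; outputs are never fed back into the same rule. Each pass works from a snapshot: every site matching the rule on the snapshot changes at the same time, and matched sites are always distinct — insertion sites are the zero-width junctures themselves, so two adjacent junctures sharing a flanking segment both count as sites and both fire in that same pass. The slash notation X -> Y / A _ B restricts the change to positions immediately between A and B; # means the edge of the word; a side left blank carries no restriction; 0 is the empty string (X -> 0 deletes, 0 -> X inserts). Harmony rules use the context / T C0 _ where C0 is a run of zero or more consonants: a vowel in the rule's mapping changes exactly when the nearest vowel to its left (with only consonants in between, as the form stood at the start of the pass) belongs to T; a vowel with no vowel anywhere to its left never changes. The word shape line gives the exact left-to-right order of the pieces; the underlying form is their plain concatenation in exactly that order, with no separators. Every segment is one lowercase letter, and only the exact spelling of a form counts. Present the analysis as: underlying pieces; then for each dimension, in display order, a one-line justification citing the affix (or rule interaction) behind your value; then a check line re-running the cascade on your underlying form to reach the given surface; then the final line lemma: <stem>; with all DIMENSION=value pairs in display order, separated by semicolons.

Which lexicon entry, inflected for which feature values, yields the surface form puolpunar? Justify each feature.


underlying: puol-pin-ar
GRD=gu - signalled by the affix -ar
POLE=ma - signalled by the affix -pin
check: puolpinar -> puolpunar
lemma: puol; GRD=gu; POLE=ma


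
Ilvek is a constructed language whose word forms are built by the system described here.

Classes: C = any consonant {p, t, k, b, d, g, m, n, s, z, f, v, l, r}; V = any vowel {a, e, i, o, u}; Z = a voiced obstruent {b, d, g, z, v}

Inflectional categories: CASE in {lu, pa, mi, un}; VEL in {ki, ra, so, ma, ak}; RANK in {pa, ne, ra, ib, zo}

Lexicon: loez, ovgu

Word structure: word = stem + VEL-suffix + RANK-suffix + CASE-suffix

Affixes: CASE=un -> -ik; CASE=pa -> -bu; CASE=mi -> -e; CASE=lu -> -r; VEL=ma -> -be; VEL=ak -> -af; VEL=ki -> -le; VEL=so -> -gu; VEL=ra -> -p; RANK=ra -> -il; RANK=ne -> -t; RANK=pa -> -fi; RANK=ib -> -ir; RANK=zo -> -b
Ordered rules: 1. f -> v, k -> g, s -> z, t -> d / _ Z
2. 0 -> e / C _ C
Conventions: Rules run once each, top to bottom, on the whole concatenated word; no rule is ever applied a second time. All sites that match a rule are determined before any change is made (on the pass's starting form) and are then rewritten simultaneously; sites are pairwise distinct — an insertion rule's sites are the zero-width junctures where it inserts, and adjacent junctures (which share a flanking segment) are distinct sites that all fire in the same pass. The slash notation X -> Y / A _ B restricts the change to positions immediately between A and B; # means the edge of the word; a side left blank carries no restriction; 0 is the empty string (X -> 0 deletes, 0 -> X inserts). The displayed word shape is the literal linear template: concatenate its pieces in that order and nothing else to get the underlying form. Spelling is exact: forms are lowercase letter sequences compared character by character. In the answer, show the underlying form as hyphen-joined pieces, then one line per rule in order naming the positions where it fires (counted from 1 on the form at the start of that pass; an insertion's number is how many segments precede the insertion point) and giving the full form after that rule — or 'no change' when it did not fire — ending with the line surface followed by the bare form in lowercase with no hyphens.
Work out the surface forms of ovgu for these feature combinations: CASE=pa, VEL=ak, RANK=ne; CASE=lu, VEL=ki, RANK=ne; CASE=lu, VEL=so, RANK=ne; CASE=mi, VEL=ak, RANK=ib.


cell CASE=pa, VEL=ak, RANK=ne:
underlying: ovgu-af-t-bu
1. f -> v, k -> g, s -> z, t -> d / _ Z: fires at position(s) 7: ovguafdbu
2. 0 -> e / C _ C: inserts after position(s) 2, 6, 7: oveguafedebu
surface: oveguafedebu

cell CASE=lu, VEL=ki, RANK=ne:
underlying: ovgu-le-t-r
1. f -> v, k -> g, s -> z, t -> d / _ Z: no change
2. 0 -> e / C _ C: inserts after position(s) 2, 7: oveguleter
surface: oveguleter

cell CASE=lu, VEL=so, RANK=ne:
underlying: ovgu-gu-t-r
1. f -> v, k -> g, s -> z, t -> d / _ Z: no change
2. 0 -> e / C _ C: inserts after position(s) 2, 7: oveguguter
surface: oveguguter

cell CASE=mi, VEL=ak, RANK=ib:
underlying: ovgu-af-ir-e
1. f -> v, k -> g, s -> z, t -> d / _ Z: no change
2. 0 -> e / C _ C: inserts after position(s) 2: oveguafire
surface: oveguafire


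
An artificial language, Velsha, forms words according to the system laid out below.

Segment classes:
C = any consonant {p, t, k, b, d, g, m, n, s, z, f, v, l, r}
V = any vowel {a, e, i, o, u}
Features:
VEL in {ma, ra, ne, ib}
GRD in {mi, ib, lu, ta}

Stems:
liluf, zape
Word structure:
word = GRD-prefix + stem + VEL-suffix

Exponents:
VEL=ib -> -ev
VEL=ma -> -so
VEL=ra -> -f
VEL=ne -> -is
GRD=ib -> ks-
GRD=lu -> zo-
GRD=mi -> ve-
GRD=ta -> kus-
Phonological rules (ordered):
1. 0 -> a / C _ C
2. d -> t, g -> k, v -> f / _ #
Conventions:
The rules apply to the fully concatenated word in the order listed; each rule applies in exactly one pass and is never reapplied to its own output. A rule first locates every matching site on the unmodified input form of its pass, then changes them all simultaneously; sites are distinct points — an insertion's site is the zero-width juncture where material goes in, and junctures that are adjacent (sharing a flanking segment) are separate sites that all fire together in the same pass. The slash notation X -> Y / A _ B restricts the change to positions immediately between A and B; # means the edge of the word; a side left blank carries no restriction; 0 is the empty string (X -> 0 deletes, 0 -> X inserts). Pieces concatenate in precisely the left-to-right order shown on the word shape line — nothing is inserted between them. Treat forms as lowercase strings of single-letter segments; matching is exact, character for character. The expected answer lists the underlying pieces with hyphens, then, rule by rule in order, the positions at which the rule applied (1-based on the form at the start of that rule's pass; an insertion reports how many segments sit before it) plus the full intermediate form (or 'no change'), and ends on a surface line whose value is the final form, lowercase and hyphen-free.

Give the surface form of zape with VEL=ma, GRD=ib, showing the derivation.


underlying: ks-zape-so
1. 0 -> a / C _ C: inserts after position(s) 1, 2: kasazapeso
2. d -> t, g -> k, v -> f / _ #: no change
surface: kasazapeso


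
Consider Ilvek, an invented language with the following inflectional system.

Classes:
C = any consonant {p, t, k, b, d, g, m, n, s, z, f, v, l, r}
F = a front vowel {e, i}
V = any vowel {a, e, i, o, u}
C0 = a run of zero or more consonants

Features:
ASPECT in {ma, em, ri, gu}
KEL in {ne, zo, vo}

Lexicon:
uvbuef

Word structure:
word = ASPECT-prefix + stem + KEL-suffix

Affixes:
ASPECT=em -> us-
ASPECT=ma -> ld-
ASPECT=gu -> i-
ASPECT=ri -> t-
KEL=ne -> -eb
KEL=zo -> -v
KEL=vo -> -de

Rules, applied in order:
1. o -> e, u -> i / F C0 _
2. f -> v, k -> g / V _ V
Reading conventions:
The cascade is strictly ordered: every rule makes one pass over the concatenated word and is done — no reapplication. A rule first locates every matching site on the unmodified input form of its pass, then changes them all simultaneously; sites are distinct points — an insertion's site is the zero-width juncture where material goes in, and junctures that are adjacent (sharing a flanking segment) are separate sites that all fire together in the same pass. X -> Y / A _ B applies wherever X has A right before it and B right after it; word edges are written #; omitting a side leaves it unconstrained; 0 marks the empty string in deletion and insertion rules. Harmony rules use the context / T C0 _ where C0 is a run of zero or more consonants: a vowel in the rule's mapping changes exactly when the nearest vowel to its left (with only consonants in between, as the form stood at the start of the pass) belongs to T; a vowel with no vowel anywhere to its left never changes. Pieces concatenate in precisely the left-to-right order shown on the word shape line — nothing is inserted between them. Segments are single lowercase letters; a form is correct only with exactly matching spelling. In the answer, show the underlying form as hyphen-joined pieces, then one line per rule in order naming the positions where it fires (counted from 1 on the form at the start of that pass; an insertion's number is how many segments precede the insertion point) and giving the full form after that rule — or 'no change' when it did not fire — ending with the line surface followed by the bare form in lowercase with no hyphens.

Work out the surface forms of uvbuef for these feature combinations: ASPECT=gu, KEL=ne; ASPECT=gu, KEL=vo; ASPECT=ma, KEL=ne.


cell ASPECT=gu, KEL=ne:
underlying: i-uvbuef-eb
1. o -> e, u -> i / F C0 _: fires at position(s) 2: iivbuefeb
2. f -> v, k -> g / V _ V: fires at position(s) 7: iivbueveb
surface: iivbueveb

cell ASPECT=gu, KEL=vo:
underlying: i-uvbuef-de
1. o -> e, u -> i / F C0 _: fires at position(s) 2: iivbuefde
2. f -> v, k -> g / V _ V: no change
surface: iivbuefde

cell ASPECT=ma, KEL=ne:
underlying: ld-uvbuef-eb
1. o -> e, u -> i / F C0 _: no change
2. f -> v, k -> g / V _ V: fires at position(s) 8: lduvbueveb
surface: lduvbueveb


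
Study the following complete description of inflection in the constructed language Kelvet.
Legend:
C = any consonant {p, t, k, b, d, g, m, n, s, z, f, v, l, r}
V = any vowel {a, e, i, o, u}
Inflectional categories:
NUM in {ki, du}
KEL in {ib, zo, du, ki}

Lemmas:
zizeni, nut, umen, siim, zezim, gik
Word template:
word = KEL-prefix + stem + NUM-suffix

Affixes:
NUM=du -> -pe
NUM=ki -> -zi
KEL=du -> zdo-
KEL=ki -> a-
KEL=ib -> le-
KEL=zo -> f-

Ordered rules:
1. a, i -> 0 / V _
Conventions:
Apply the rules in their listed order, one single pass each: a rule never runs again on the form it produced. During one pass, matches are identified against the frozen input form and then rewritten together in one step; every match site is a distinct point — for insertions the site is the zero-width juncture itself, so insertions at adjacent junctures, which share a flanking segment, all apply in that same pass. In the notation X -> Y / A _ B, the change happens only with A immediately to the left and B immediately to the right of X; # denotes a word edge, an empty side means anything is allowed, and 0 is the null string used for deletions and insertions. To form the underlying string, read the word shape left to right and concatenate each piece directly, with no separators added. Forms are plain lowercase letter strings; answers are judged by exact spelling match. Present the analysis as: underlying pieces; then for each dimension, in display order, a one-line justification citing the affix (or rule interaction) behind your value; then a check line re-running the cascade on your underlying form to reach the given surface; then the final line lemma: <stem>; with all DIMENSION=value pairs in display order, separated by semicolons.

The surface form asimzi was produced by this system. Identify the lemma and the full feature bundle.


underlying: a-siim-zi
NUM=ki - signalled by the affix -zi
KEL=ki - signalled by the affix a-
check: asiimzi -> asimzi
lemma: siim; NUM=ki; KEL=ki


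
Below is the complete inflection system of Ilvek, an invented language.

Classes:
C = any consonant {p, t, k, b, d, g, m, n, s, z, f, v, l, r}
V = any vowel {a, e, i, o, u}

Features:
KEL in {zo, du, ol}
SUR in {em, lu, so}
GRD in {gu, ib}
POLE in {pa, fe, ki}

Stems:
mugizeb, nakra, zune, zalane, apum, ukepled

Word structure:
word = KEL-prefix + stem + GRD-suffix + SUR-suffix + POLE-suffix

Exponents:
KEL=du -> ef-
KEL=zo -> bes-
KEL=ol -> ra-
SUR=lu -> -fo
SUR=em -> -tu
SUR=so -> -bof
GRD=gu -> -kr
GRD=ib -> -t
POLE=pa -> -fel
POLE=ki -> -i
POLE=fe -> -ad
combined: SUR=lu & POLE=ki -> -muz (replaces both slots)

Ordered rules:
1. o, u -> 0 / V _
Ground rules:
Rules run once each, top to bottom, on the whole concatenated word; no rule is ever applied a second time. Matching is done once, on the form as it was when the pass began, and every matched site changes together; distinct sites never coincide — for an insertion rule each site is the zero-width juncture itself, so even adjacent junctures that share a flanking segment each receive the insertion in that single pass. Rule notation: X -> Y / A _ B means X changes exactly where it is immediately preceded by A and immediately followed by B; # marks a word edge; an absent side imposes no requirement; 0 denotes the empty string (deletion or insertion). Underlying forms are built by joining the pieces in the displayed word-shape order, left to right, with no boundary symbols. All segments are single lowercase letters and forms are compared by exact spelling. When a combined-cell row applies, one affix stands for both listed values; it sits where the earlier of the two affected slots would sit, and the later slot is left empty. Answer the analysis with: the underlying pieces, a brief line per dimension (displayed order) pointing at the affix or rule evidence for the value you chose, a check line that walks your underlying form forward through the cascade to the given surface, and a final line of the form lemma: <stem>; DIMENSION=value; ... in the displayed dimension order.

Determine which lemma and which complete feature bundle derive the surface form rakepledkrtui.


underlying: ra-ukepled-kr-tu-i
KEL=ol - signalled by the affix ra-
SUR=em - signalled by the affix -tu
GRD=gu - signalled by the affix -kr
POLE=ki - signalled by the affix -i
check: raukepledkrtui -> rakepledkrtui
lemma: ukepled; KEL=ol; SUR=em; GRD=gu; POLE=ki


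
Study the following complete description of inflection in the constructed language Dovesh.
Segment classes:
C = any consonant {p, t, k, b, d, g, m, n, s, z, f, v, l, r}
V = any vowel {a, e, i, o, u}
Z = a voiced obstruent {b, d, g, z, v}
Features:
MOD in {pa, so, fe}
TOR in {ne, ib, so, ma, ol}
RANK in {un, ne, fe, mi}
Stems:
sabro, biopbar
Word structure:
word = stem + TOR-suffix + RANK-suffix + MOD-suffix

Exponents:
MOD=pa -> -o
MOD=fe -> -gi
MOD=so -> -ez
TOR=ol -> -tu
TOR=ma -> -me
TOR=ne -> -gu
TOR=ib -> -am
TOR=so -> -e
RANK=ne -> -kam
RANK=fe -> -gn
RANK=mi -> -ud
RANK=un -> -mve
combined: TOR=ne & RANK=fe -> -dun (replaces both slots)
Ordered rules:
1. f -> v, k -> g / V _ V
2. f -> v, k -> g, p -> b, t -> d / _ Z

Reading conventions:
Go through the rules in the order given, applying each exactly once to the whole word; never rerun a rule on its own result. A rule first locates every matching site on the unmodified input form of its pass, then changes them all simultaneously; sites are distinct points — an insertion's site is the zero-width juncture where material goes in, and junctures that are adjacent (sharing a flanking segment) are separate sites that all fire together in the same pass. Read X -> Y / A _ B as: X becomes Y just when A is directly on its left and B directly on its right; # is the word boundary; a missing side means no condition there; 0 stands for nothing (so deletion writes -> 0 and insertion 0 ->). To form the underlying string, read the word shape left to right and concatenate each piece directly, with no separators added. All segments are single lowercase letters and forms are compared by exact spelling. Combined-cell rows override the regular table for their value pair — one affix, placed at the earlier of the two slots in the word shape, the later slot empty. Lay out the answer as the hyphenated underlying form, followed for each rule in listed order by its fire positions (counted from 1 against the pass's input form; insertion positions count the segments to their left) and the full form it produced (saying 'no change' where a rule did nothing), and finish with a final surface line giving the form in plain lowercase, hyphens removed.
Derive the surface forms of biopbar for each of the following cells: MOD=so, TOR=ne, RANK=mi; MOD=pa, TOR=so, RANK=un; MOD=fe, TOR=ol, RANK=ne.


cell MOD=so, TOR=ne, RANK=mi:
underlying: biopbar-gu-ud-ez
1. f -> v, k -> g / V _ V: no change
2. f -> v, k -> g, p -> b, t -> d / _ Z: fires at position(s) 4: biobbarguudez
surface: biobbarguudez

cell MOD=pa, TOR=so, RANK=un:
underlying: biopbar-e-mve-o
1. f -> v, k -> g / V _ V: no change
2. f -> v, k -> g, p -> b, t -> d / _ Z: fires at position(s) 4: biobbaremveo
surface: biobbaremveo

cell MOD=fe, TOR=ol, RANK=ne:
underlying: biopbar-tu-kam-gi
1. f -> v, k -> g / V _ V: fires at position(s) 10: biopbartugamgi
2. f -> v, k -> g, p -> b, t -> d / _ Z: fires at position(s) 4: biobbartugamgi
surface: biobbartugamgi


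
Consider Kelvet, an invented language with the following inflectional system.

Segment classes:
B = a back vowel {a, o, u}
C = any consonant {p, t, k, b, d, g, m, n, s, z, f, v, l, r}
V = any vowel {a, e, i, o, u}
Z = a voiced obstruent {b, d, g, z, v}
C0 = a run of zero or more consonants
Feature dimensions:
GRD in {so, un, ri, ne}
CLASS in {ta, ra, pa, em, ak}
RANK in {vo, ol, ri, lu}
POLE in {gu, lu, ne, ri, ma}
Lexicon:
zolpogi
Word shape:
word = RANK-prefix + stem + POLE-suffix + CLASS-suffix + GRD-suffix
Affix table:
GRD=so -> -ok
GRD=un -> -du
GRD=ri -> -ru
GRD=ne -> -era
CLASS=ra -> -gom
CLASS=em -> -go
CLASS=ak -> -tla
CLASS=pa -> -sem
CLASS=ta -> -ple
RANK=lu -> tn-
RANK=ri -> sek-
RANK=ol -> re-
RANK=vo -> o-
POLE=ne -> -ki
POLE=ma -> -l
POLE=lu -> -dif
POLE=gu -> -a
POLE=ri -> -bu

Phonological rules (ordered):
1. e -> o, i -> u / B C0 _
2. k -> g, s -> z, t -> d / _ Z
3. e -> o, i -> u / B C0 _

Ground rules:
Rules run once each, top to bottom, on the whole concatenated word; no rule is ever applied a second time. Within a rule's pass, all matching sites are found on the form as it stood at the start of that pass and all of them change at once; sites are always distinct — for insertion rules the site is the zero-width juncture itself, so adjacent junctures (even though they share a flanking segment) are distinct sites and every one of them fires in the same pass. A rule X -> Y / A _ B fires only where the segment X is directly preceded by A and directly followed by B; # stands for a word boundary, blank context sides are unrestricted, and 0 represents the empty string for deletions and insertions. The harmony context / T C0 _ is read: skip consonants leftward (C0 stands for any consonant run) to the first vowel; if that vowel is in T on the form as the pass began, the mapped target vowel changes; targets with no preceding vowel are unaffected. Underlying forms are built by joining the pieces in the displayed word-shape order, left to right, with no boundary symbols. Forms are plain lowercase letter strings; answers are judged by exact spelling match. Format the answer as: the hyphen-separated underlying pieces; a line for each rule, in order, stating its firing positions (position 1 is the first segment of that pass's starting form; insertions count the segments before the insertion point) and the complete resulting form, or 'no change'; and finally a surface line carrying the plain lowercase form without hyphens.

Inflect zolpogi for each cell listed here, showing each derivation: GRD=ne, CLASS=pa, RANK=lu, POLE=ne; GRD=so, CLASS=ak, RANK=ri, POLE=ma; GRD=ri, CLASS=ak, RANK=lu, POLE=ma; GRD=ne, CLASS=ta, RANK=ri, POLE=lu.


cell GRD=ne, CLASS=pa, RANK=lu, POLE=ne:
underlying: tn-zolpogi-ki-sem-era
1. e -> o, i -> u / B C0 _: fires at position(s) 9: tnzolpogukisemera
2. k -> g, s -> z, t -> d / _ Z: no change
3. e -> o, i -> u / B C0 _: fires at position(s) 11: tnzolpogukusemera
surface: tnzolpogukusemera

cell GRD=so, CLASS=ak, RANK=ri, POLE=ma:
underlying: sek-zolpogi-l-tla-ok
1. e -> o, i -> u / B C0 _: fires at position(s) 10: sekzolpogultlaok
2. k -> g, s -> z, t -> d / _ Z: fires at position(s) 3: segzolpogultlaok
3. e -> o, i -> u / B C0 _: no change
surface: segzolpogultlaok

cell GRD=ri, CLASS=ak, RANK=lu, POLE=ma:
underlying: tn-zolpogi-l-tla-ru
1. e -> o, i -> u / B C0 _: fires at position(s) 9: tnzolpogultlaru
2. k -> g, s -> z, t -> d / _ Z: no change
3. e -> o, i -> u / B C0 _: no change
surface: tnzolpogultlaru

cell GRD=ne, CLASS=ta, RANK=ri, POLE=lu:
underlying: sek-zolpogi-dif-ple-era
1. e -> o, i -> u / B C0 _: fires at position(s) 10: sekzolpogudifpleera
2. k -> g, s -> z, t -> d / _ Z: fires at position(s) 3: segzolpogudifpleera
3. e -> o, i -> u / B C0 _: fires at position(s) 12: segzolpogudufpleera
surface: segzolpogudufpleera


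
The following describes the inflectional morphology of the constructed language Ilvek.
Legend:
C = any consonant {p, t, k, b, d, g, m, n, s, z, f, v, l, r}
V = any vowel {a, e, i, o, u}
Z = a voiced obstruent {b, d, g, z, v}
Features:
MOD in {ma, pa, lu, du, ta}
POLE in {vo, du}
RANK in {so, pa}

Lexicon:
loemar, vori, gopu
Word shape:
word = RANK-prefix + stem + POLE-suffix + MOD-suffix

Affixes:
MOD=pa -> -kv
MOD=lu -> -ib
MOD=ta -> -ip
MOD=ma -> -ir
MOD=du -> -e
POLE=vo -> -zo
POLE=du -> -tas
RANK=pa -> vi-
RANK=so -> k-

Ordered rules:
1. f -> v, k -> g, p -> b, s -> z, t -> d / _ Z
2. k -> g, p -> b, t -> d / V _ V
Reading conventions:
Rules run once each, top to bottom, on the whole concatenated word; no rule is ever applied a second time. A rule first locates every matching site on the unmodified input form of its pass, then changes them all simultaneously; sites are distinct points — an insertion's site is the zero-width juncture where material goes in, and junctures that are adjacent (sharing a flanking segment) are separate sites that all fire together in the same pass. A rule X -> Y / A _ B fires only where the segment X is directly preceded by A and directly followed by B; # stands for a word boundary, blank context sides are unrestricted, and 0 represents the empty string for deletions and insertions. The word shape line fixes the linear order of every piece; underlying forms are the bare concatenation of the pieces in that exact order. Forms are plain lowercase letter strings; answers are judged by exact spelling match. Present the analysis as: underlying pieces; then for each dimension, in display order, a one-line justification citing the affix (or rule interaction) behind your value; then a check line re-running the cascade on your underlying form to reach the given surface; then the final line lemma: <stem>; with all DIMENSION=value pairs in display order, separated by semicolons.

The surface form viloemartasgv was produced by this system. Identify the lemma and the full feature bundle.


underlying: vi-loemar-tas-kv
MOD=pa - signalled by the affix -kv
POLE=du - signalled by the affix -tas
RANK=pa - signalled by the affix vi-
check: viloemartaskv -> viloemartasgv -> viloemartasgv
lemma: loemar; MOD=pa; POLE=du; RANK=pa


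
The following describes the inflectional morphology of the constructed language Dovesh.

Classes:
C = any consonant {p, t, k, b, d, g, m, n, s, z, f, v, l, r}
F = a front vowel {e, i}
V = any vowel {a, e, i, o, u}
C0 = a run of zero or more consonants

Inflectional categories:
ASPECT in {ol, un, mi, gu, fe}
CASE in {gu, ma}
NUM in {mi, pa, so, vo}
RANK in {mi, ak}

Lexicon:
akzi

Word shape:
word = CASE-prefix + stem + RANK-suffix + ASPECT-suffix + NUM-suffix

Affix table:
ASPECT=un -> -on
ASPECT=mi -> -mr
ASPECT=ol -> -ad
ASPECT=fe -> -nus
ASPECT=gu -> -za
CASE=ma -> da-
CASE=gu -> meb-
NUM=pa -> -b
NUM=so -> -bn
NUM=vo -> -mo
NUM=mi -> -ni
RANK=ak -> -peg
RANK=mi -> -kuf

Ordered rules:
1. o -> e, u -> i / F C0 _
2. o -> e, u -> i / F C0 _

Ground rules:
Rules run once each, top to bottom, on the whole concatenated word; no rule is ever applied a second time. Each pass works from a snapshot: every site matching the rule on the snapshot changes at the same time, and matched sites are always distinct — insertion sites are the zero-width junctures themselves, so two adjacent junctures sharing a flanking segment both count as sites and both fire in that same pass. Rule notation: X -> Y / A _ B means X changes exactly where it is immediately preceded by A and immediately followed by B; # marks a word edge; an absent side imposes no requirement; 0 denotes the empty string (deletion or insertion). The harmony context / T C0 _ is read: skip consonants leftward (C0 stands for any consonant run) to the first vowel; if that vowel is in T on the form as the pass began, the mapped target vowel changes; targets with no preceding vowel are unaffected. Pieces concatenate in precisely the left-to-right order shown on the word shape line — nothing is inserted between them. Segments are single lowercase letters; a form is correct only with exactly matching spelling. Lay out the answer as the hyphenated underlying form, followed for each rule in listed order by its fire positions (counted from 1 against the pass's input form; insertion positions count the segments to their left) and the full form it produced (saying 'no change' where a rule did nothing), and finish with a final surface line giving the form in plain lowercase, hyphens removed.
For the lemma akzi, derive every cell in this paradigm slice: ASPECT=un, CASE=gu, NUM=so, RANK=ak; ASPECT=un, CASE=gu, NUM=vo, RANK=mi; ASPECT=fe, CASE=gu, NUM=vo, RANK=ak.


cell ASPECT=un, CASE=gu, NUM=so, RANK=ak:
underlying: meb-akzi-peg-on-bn
1. o -> e, u -> i / F C0 _: fires at position(s) 11: mebakzipegenbn
2. o -> e, u -> i / F C0 _: no change
surface: mebakzipegenbn

cell ASPECT=un, CASE=gu, NUM=vo, RANK=mi:
underlying: meb-akzi-kuf-on-mo
1. o -> e, u -> i / F C0 _: fires at position(s) 9: mebakzikifonmo
2. o -> e, u -> i / F C0 _: fires at position(s) 11: mebakzikifenmo
surface: mebakzikifenmo

cell ASPECT=fe, CASE=gu, NUM=vo, RANK=ak:
underlying: meb-akzi-peg-nus-mo
1. o -> e, u -> i / F C0 _: fires at position(s) 12: mebakzipegnismo
2. o -> e, u -> i / F C0 _: fires at position(s) 15: mebakzipegnisme
surface: mebakzipegnisme


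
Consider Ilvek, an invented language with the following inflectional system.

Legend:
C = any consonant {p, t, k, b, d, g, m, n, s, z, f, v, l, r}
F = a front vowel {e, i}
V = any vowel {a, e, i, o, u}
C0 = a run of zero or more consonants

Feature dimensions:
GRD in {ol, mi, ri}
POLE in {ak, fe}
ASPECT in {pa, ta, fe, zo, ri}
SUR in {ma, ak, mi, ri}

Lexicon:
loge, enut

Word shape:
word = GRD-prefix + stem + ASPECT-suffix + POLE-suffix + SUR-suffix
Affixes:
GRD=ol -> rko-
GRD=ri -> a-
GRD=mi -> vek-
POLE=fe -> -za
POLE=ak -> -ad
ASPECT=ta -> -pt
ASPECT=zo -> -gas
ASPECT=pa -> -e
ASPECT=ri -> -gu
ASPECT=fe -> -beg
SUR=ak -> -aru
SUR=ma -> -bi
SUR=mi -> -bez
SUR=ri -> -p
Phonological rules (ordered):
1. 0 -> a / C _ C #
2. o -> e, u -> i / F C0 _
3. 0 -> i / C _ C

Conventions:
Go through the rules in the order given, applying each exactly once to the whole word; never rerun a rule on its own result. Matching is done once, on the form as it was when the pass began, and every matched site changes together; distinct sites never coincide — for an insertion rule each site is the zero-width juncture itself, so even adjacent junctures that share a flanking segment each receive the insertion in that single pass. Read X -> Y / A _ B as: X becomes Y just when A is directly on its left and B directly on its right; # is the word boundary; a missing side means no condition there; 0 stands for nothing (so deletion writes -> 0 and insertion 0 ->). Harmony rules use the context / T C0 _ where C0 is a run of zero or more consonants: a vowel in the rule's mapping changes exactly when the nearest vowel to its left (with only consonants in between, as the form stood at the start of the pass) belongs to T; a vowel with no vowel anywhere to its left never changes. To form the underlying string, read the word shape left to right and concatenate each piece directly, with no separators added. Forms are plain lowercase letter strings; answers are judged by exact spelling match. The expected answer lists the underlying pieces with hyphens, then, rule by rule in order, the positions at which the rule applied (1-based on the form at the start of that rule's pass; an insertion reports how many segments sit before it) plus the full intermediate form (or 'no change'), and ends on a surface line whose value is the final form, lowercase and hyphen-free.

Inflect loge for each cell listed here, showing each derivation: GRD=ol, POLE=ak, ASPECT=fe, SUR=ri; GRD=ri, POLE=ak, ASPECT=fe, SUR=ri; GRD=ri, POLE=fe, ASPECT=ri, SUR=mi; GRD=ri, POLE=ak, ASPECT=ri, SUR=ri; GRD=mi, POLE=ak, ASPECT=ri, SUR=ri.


cell GRD=ol, POLE=ak, ASPECT=fe, SUR=ri:
underlying: rko-loge-beg-ad-p
1. 0 -> a / C _ C #: inserts after position(s) 12: rkologebegadap
2. o -> e, u -> i / F C0 _: no change
3. 0 -> i / C _ C: inserts after position(s) 1: rikologebegadap
surface: rikologebegadap

cell GRD=ri, POLE=ak, ASPECT=fe, SUR=ri:
underlying: a-loge-beg-ad-p
1. 0 -> a / C _ C #: inserts after position(s) 10: alogebegadap
2. o -> e, u -> i / F C0 _: no change
3. 0 -> i / C _ C: no change
surface: alogebegadap

cell GRD=ri, POLE=fe, ASPECT=ri, SUR=mi:
underlying: a-loge-gu-za-bez
1. 0 -> a / C _ C #: no change
2. o -> e, u -> i / F C0 _: fires at position(s) 7: alogegizabez
3. 0 -> i / C _ C: no change
surface: alogegizabez

cell GRD=ri, POLE=ak, ASPECT=ri, SUR=ri:
underlying: a-loge-gu-ad-p
1. 0 -> a / C _ C #: inserts after position(s) 9: alogeguadap
2. o -> e, u -> i / F C0 _: fires at position(s) 7: alogegiadap
3. 0 -> i / C _ C: no change
surface: alogegiadap

cell GRD=mi, POLE=ak, ASPECT=ri, SUR=ri:
underlying: vek-loge-gu-ad-p
1. 0 -> a / C _ C #: inserts after position(s) 11: veklogeguadap
2. o -> e, u -> i / F C0 _: fires at position(s) 5, 9: veklegegiadap
3. 0 -> i / C _ C: inserts after position(s) 3: vekilegegiadap
surface: vekilegegiadap


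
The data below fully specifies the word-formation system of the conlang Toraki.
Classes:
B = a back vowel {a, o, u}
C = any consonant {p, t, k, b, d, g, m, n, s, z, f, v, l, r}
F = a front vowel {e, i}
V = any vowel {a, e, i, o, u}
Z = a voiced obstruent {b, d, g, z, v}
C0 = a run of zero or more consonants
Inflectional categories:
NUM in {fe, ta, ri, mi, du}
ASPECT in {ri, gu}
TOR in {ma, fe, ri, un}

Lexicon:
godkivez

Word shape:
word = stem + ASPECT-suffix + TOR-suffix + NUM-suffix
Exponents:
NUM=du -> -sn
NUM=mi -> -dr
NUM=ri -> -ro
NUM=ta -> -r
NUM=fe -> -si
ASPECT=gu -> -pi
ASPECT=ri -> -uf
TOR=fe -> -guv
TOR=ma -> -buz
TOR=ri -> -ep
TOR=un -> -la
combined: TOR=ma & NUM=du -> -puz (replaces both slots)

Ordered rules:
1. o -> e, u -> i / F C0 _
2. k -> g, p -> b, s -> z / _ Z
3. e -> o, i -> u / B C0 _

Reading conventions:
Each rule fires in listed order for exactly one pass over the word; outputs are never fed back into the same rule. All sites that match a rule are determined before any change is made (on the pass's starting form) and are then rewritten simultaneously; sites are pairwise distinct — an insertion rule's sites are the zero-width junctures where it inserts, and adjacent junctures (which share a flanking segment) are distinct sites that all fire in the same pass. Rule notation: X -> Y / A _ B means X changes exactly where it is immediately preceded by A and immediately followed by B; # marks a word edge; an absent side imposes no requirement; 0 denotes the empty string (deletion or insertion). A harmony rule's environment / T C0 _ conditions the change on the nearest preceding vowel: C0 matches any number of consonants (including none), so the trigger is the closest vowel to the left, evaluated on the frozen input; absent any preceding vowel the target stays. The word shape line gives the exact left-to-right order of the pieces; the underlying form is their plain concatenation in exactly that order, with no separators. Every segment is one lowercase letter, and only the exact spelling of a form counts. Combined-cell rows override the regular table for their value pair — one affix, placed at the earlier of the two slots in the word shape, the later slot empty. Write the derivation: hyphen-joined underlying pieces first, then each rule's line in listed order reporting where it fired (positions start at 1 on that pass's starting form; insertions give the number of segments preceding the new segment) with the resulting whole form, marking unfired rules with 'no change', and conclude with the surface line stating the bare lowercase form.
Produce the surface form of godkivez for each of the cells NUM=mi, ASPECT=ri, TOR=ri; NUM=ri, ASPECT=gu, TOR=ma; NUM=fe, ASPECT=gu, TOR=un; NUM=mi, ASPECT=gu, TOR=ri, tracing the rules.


cell NUM=mi, ASPECT=ri, TOR=ri:
underlying: godkivez-uf-ep-dr
1. o -> e, u -> i / F C0 _: fires at position(s) 9: godkivezifepdr
2. k -> g, p -> b, s -> z / _ Z: fires at position(s) 12: godkivezifebdr
3. e -> o, i -> u / B C0 _: fires at position(s) 5: godkuvezifebdr
surface: godkuvezifebdr

cell NUM=ri, ASPECT=gu, TOR=ma:
underlying: godkivez-pi-buz-ro
1. o -> e, u -> i / F C0 _: fires at position(s) 12: godkivezpibizro
2. k -> g, p -> b, s -> z / _ Z: no change
3. e -> o, i -> u / B C0 _: fires at position(s) 5: godkuvezpibizro
surface: godkuvezpibizro

cell NUM=fe, ASPECT=gu, TOR=un:
underlying: godkivez-pi-la-si
1. o -> e, u -> i / F C0 _: no change
2. k -> g, p -> b, s -> z / _ Z: no change
3. e -> o, i -> u / B C0 _: fires at position(s) 5, 14: godkuvezpilasu
surface: godkuvezpilasu

cell NUM=mi, ASPECT=gu, TOR=ri:
underlying: godkivez-pi-ep-dr
1. o -> e, u -> i / F C0 _: no change
2. k -> g, p -> b, s -> z / _ Z: fires at position(s) 12: godkivezpiebdr
3. e -> o, i -> u / B C0 _: fires at position(s) 5: godkuvezpiebdr
surface: godkuvezpiebdr


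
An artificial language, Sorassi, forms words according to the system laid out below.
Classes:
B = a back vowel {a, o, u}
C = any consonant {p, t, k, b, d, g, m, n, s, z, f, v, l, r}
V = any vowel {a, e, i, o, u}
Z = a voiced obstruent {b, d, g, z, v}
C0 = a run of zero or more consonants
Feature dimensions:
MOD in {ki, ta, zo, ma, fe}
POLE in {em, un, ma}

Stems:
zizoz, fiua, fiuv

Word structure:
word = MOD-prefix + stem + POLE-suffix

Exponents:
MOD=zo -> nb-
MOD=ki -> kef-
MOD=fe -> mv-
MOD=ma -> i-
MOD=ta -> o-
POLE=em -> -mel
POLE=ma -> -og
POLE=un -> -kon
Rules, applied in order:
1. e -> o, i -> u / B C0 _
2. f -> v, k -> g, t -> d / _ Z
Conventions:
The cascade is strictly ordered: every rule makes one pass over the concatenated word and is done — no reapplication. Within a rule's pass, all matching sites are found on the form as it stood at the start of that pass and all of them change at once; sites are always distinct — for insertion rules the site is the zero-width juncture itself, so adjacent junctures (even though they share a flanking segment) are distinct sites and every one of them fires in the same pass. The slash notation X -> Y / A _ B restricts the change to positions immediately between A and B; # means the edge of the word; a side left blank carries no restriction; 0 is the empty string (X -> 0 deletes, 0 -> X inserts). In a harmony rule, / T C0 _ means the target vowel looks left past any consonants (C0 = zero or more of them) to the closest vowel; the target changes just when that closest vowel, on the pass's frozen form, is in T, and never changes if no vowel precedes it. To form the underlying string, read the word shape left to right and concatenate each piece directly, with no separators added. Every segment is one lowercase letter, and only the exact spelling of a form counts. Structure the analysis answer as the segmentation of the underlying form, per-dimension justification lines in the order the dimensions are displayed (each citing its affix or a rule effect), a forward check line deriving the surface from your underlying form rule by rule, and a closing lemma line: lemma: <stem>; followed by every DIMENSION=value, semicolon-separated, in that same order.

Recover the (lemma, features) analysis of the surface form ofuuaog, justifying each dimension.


underlying: o-fiua-og
MOD=ta - signalled by the affix o-
POLE=ma - signalled by the affix -og
check: ofiuaog -> ofuuaog -> ofuuaog
lemma: fiua; MOD=ta; POLE=ma


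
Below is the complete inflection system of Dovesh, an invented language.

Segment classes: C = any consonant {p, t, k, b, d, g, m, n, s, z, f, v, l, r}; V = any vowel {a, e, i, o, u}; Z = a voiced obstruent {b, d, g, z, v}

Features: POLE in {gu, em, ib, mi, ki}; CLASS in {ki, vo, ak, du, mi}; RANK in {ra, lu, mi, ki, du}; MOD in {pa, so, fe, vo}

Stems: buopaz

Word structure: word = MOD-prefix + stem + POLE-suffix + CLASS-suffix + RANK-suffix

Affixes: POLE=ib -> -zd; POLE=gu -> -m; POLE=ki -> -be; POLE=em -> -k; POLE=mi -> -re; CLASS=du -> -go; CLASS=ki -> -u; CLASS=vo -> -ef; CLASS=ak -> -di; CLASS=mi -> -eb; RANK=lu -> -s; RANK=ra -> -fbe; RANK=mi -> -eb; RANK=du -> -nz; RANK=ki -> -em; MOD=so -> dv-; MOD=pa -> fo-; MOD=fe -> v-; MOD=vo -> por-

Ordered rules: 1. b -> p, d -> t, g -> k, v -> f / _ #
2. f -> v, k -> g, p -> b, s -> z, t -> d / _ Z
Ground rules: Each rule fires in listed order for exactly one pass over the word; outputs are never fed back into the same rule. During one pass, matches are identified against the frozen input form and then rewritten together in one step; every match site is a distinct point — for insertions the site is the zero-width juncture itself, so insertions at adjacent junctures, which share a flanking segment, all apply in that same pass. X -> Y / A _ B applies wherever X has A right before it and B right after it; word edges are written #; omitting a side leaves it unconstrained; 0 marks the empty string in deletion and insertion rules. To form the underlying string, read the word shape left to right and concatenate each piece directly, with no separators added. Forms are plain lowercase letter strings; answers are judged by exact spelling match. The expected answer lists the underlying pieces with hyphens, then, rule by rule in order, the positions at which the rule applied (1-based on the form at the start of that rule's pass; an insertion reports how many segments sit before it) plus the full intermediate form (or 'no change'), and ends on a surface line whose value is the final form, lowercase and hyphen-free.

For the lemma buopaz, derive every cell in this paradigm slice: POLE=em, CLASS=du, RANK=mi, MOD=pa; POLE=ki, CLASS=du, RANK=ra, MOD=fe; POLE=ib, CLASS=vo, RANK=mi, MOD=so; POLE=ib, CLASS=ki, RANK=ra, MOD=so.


cell POLE=em, CLASS=du, RANK=mi, MOD=pa:
underlying: fo-buopaz-k-go-eb
1. b -> p, d -> t, g -> k, v -> f / _ #: fires at position(s) 13: fobuopazkgoep
2. f -> v, k -> g, p -> b, s -> z, t -> d / _ Z: fires at position(s) 9: fobuopazggoep
surface: fobuopazggoep

cell POLE=ki, CLASS=du, RANK=ra, MOD=fe:
underlying: v-buopaz-be-go-fbe
1. b -> p, d -> t, g -> k, v -> f / _ #: no change
2. f -> v, k -> g, p -> b, s -> z, t -> d / _ Z: fires at position(s) 12: vbuopazbegovbe
surface: vbuopazbegovbe

cell POLE=ib, CLASS=vo, RANK=mi, MOD=so:
underlying: dv-buopaz-zd-ef-eb
1. b -> p, d -> t, g -> k, v -> f / _ #: fires at position(s) 14: dvbuopazzdefep
2. f -> v, k -> g, p -> b, s -> z, t -> d / _ Z: no change
surface: dvbuopazzdefep

cell POLE=ib, CLASS=ki, RANK=ra, MOD=so:
underlying: dv-buopaz-zd-u-fbe
1. b -> p, d -> t, g -> k, v -> f / _ #: no change
2. f -> v, k -> g, p -> b, s -> z, t -> d / _ Z: fires at position(s) 12: dvbuopazzduvbe
surface: dvbuopazzduvbe


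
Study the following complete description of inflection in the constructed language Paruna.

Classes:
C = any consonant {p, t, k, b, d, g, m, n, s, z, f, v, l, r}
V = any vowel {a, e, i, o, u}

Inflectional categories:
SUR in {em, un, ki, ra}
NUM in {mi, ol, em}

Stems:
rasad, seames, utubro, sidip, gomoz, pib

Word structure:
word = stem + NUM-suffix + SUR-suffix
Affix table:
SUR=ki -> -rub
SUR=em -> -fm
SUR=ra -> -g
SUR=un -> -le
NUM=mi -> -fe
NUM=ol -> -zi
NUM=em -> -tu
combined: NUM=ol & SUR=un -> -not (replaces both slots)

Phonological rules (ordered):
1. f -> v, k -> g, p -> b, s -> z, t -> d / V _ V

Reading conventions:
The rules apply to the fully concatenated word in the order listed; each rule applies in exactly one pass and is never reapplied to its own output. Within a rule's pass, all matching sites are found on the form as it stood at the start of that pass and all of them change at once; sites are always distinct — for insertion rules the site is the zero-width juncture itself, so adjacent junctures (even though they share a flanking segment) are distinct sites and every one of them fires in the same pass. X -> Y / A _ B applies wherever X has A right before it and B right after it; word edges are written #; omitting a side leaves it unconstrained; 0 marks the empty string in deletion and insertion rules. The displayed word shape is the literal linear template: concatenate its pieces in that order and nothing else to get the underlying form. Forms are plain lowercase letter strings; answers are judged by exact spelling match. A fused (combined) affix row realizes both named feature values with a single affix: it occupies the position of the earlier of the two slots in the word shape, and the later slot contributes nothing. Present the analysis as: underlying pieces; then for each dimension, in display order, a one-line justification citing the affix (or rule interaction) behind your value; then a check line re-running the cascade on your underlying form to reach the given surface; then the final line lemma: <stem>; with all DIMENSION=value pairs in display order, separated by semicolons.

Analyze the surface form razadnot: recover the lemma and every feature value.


underlying: rasad-not
SUR=un - signalled by the combined affix row
NUM=ol - signalled by the combined affix row
check: rasadnot -> razadnot
lemma: rasad; SUR=un; NUM=ol
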